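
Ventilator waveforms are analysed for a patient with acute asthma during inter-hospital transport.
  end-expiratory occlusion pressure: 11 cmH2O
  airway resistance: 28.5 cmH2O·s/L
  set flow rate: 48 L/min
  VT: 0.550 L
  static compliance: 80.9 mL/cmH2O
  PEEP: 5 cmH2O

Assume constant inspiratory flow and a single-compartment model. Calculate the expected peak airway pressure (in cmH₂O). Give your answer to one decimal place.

40.6

Flow: 48 L/min ÷ 60 = 0.8 L/s.
Total PEEP = 11 cmH2O (set 5 + intrinsic 6); this is the baseline alveolar pressure.
Equation of motion (constant flow): PIP = Vt/C + R·V̇ + PEEP.
PIP = 550/80.9 + 28.5×0.8 + 11 = 6.799 + 22.8 + 11 = 40.599 cmH2O.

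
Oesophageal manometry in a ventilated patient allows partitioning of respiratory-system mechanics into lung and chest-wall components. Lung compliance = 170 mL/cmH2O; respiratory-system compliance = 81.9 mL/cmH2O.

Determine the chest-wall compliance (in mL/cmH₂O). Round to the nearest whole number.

1/Ccw = 1/Crs − 1/CL.
1/Ccw = 1/81.9 − 1/170 = 0.006328.
Ccw = 158.03 mL/cmH2O.

158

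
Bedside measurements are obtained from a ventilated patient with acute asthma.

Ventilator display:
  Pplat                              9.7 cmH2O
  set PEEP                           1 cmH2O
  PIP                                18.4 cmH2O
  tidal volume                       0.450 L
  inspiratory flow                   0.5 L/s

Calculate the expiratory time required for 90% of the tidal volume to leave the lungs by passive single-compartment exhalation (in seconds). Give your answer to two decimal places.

R = (PIP − Pplat)/V̇ = (18.4 − 9.7) / 0.5 = 8.7/0.5 = 17.4 cmH2O·s/L.
C = Vt/(Pplat − PEEP) = 450.0 / (9.7 − 1) = 450.0/8.7 = 51.724 mL/cmH2O.
τ = R × C = 17.4 × 0.05172 L/cmH2O = 0.8999 s.
t = −τ·ln(1 − 0.90) = −0.8999·ln(0.1) = 2.072 s.

2.07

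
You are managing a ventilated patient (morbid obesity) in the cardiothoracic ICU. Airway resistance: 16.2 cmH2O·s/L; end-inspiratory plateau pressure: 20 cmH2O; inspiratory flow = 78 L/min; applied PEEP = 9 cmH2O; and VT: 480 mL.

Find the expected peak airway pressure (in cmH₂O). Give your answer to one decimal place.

Flow: 78 L/min ÷ 60 = 1.3 L/s.
PIP = Pplat + Raw × flow = 20 + 16.2 × 1.3 = 20 + 21.06 = 41.06 cmH2O.

41.1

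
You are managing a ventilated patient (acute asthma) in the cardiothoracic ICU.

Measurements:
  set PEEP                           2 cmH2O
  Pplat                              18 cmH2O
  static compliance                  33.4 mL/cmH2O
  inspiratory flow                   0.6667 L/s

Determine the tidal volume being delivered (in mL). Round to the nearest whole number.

534

Vt = Cstat × (Pplat − PEEP) = 33.4 × (18 − 2) = 33.4 × 16.0 = 534.4 mL.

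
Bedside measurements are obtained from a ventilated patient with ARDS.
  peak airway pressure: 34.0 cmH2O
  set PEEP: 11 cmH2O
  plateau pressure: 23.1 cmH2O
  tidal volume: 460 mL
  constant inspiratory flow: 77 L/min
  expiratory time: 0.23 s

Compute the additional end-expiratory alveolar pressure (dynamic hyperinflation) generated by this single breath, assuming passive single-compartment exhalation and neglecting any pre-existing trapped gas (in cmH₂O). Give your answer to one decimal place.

Flow: 77 L/min ÷ 60 = 1.2833 L/s.
R = (PIP − Pplat)/V̇ = (34.0 − 23.1) / 1.2833 = 10.9/1.2833 = 8.494 cmH2O·s/L.
C = Vt/(Pplat − PEEP) = 460.0 / (23.1 − 11) = 460.0/12.1 = 38.017 mL/cmH2O.
τ = R × C = 8.494 × 0.03802 L/cmH2O = 0.3229 s.
Fraction remaining = e^(−Te/τ) = e^(−0.23/0.3229) = 0.4905; trapped volume = 460.0 × 0.4905 = 225.63 mL.
Additional alveolar pressure from trapping ≈ V_trapped / C = 225.63 / 38.017 = 5.935 cmH2O.

5.9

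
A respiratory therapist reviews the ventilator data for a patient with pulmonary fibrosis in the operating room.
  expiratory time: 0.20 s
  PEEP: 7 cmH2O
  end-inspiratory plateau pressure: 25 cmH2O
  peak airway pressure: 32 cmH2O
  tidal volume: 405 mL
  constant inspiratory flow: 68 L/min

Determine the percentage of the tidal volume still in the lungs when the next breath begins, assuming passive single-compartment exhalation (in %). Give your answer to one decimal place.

23.7

Flow: 68 L/min ÷ 60 = 1.1333 L/s.
R = (PIP − Pplat)/V̇ = (32 − 25) / 1.1333 = 7.0/1.1333 = 6.177 cmH2O·s/L.
C = Vt/(Pplat − PEEP) = 405.0 / (25 − 7) = 405.0/18.0 = 22.5 mL/cmH2O.
τ = R × C = 6.177 × 0.0225 L/cmH2O = 0.139 s.
Fraction remaining at end-expiration = e^(−Te/τ) = e^(−0.20/0.139) = 0.2372 → 23.72%.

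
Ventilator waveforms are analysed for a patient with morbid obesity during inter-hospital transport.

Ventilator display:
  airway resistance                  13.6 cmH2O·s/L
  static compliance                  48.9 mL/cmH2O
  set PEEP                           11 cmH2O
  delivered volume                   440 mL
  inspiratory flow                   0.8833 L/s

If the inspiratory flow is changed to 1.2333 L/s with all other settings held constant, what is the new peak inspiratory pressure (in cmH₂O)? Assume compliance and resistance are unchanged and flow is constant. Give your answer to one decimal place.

36.8

PIP = Vt/C + R·V̇ + PEEP (constant-flow equation of motion).
Only the resistive term changes: ΔPIP = R × ΔV̇ = 13.6 × (1.2333 − 0.8833) = 13.6 × 0.35 = 4.76 cmH2O.
Original PIP = 440/48.9 + 13.6×0.8833 + 11 = 32.011 cmH2O; new PIP = 32.011 + (4.76) = 36.771 cmH2O.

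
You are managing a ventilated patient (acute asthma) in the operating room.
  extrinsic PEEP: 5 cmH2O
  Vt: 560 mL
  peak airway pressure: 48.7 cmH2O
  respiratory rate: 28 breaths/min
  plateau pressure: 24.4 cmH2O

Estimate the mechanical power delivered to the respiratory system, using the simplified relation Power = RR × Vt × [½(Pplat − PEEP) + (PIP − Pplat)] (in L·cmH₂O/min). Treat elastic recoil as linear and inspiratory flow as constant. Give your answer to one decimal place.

Per-breath work = Vt × [½(Pplat−PEEP) + (PIP−Pplat)] = 0.560 × [0.5×19.4 + 24.3] = 0.560 × 34.0 = 19.04 L·cmH2O.
Power = 28 × 19.04 = 533.12 L·cmH2O/min.

533.1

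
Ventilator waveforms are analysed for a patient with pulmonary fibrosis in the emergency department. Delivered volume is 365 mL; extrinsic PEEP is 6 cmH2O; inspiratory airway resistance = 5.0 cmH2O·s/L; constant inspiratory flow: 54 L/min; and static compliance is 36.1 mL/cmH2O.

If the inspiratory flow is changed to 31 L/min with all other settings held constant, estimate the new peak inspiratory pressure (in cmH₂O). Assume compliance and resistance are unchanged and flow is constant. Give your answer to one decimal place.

Flow: 54 L/min ÷ 60 = 0.9 L/s.
New flow: 31 L/min ÷ 60 = 0.5167 L/s.
PIP = Vt/C + R·V̇ + PEEP (constant-flow equation of motion).
Only the resistive term changes: ΔPIP = R × ΔV̇ = 5.0 × (0.5167 − 0.9) = 5.0 × -0.3833 = -1.917 cmH2O.
Original PIP = 365/36.1 + 5.0×0.9 + 6 = 20.611 cmH2O; new PIP = 20.611 + (-1.917) = 18.694 cmH2O.

18.7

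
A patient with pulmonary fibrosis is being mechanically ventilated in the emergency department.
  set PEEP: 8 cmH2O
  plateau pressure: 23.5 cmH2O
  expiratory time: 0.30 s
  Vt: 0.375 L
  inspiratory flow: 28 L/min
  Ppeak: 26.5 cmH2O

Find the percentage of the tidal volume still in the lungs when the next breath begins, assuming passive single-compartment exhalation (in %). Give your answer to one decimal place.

14.5

Flow: 28 L/min ÷ 60 = 0.4667 L/s.
R = (PIP − Pplat)/V̇ = (26.5 − 23.5) / 0.4667 = 3.0/0.4667 = 6.428 cmH2O·s/L.
C = Vt/(Pplat − PEEP) = 375.0 / (23.5 − 8) = 375.0/15.5 = 24.194 mL/cmH2O.
τ = R × C = 6.428 × 0.02419 L/cmH2O = 0.1555 s.
Fraction remaining at end-expiration = e^(−Te/τ) = e^(−0.30/0.1555) = 0.1453 → 14.53%.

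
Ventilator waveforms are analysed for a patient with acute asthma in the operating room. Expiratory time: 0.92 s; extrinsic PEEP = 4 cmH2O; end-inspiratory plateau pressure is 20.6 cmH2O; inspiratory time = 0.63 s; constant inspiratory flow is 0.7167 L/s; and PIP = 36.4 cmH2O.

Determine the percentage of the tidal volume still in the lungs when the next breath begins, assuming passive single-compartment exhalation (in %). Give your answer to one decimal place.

21.6

Vt = flow × Ti = 0.7167 L/s × 0.63 s × 1000 mL/L = 451.52 mL.
R = (PIP − Pplat)/V̇ = (36.4 − 20.6) / 0.7167 = 15.8/0.7167 = 22.045 cmH2O·s/L.
C = Vt/(Pplat − PEEP) = 451.52 / (20.6 − 4) = 451.52/16.6 = 27.2 mL/cmH2O.
τ = R × C = 22.045 × 0.0272 L/cmH2O = 0.5996 s.
Fraction remaining at end-expiration = e^(−Te/τ) = e^(−0.92/0.5996) = 0.2156 → 21.56%.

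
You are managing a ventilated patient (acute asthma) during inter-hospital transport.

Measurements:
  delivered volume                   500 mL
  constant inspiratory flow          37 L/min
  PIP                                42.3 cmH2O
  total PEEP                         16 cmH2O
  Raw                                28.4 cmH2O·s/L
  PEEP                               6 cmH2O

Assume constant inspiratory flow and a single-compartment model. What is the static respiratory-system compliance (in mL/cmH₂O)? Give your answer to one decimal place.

56.9

Flow: 37 L/min ÷ 60 = 0.6167 L/s.
Total PEEP = 16 cmH2O (set 6 + intrinsic 10); this is the baseline alveolar pressure.
Equation of motion (constant flow): PIP = Vt/C + R·V̇ + PEEP.
Vt/C = PIP − R·V̇ − PEEP = 42.3 − 28.4×0.6167 − 16 = 42.3 − 17.514 − 16 = 8.786 cmH2O.
C = Vt / 8.786 = 500 / 8.786 = 56.909 mL/cmH2O.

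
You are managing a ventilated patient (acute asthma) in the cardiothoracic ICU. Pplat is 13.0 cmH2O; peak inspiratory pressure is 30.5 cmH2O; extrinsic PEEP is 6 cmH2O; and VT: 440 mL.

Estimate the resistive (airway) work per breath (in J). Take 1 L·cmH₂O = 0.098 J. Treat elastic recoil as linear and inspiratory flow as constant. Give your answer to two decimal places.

0.75

With constant inspiratory flow the resistive pressure is constant at PIP − Pplat = 30.5 − 13.0 = 17.5 cmH2O, so resistive work = 17.5 × 0.440 = 7.7 L·cmH2O.
× 0.098 J/(L·cmH2O) → 0.7546 J.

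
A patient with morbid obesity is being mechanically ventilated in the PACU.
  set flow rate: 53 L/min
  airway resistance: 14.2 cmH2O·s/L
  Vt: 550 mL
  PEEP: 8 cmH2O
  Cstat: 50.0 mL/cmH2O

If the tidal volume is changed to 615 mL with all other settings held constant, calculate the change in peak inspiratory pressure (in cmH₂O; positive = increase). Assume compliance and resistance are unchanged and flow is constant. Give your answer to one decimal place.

1.3

PIP = Vt/C + R·V̇ + PEEP (constant-flow equation of motion).
Only the elastic term changes: ΔPIP = ΔVt / C = (615 − 550) / 50.0 = 1.3 cmH2O.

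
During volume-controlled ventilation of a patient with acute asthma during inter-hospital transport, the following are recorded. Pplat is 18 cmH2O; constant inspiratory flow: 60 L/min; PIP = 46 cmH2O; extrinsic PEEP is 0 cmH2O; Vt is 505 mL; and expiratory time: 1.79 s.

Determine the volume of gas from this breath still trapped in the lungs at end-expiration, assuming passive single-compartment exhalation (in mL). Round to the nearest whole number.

Flow: 60 L/min ÷ 60 = 1 L/s.
R = (PIP − Pplat)/V̇ = (46 − 18) / 1 = 28.0/1 = 28.0 cmH2O·s/L.
C = Vt/(Pplat − PEEP) = 505.0 / (18 − 0) = 505.0/18.0 = 28.056 mL/cmH2O.
τ = R × C = 28.0 × 0.02806 L/cmH2O = 0.7857 s.
Fraction remaining = e^(−Te/τ) = e^(−1.79/0.7857) = 0.1025.
Trapped volume = 505.0 × 0.1025 = 51.763 mL.

52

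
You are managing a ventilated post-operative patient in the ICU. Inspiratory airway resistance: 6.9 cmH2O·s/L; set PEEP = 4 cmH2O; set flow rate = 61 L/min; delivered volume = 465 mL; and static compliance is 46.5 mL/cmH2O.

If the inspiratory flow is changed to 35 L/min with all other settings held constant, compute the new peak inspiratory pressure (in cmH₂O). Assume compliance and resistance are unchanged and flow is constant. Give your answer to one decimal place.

Flow: 61 L/min ÷ 60 = 1.0167 L/s.
New flow: 35 L/min ÷ 60 = 0.5833 L/s.
PIP = Vt/C + R·V̇ + PEEP (constant-flow equation of motion).
Only the resistive term changes: ΔPIP = R × ΔV̇ = 6.9 × (0.5833 − 1.0167) = 6.9 × -0.4334 = -2.99 cmH2O.
Original PIP = 465/46.5 + 6.9×1.0167 + 4 = 21.015 cmH2O; new PIP = 21.015 + (-2.99) = 18.025 cmH2O.

18.0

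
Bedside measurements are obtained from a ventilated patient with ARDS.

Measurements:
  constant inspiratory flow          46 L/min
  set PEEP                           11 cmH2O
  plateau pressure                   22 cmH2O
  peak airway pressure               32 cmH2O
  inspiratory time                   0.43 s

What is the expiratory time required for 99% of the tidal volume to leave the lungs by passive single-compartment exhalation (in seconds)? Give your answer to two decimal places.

1.80

Flow: 46 L/min ÷ 60 = 0.7667 L/s.
Vt = flow × Ti = 0.7667 L/s × 0.43 s × 1000 mL/L = 329.68 mL.
R = (PIP − Pplat)/V̇ = (32 − 22) / 0.7667 = 10.0/0.7667 = 13.043 cmH2O·s/L.
C = Vt/(Pplat − PEEP) = 329.68 / (22 − 11) = 329.68/11.0 = 29.971 mL/cmH2O.
τ = R × C = 13.043 × 0.02997 L/cmH2O = 0.3909 s.
t = −τ·ln(1 − 0.99) = −0.3909·ln(0.01) = 1.8 s.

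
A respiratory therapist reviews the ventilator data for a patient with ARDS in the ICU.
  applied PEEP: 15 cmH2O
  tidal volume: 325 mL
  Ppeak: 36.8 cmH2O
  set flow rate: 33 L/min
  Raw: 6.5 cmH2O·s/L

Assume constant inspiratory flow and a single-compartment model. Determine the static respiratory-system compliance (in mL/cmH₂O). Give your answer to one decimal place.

17.8

Flow: 33 L/min ÷ 60 = 0.55 L/s.
Equation of motion (constant flow): PIP = Vt/C + R·V̇ + PEEP.
Vt/C = PIP − R·V̇ − PEEP = 36.8 − 6.5×0.55 − 15 = 36.8 − 3.575 − 15 = 18.225 cmH2O.
C = Vt / 18.225 = 325 / 18.225 = 17.833 mL/cmH2O.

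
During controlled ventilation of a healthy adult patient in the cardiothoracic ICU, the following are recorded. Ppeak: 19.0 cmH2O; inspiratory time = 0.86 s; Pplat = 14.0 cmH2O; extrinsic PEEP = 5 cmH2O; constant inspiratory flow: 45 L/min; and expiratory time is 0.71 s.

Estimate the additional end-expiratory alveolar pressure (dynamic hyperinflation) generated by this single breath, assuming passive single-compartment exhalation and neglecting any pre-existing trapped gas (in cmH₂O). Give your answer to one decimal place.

Flow: 45 L/min ÷ 60 = 0.75 L/s.
Vt = flow × Ti = 0.75 L/s × 0.86 s × 1000 mL/L = 645.0 mL.
R = (PIP − Pplat)/V̇ = (19.0 − 14.0) / 0.75 = 5.0/0.75 = 6.667 cmH2O·s/L.
C = Vt/(Pplat − PEEP) = 645.0 / (14.0 − 5) = 645.0/9.0 = 71.667 mL/cmH2O.
τ = R × C = 6.667 × 0.07167 L/cmH2O = 0.4778 s.
Fraction remaining = e^(−Te/τ) = e^(−0.71/0.4778) = 0.2263; trapped volume = 645.0 × 0.2263 = 145.96 mL.
Additional alveolar pressure from trapping ≈ V_trapped / C = 145.96 / 71.667 = 2.037 cmH2O.

2.0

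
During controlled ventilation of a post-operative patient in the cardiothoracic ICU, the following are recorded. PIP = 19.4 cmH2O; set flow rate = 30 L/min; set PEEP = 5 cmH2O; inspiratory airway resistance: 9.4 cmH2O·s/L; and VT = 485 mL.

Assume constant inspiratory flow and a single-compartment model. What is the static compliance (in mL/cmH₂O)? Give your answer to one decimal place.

50.0

Flow: 30 L/min ÷ 60 = 0.5 L/s.
Equation of motion (constant flow): PIP = Vt/C + R·V̇ + PEEP.
Vt/C = PIP − R·V̇ − PEEP = 19.4 − 9.4×0.5 − 5 = 19.4 − 4.7 − 5 = 9.7 cmH2O.
C = Vt / 9.7 = 485 / 9.7 = 50.0 mL/cmH2O.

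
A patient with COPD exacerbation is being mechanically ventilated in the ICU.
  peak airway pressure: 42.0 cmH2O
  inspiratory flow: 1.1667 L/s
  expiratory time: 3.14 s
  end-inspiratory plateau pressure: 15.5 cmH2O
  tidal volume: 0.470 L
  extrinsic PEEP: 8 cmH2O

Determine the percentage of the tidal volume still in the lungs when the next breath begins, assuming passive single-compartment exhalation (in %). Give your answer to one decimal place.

11.0

R = (PIP − Pplat)/V̇ = (42.0 − 15.5) / 1.1667 = 26.5/1.1667 = 22.714 cmH2O·s/L.
C = Vt/(Pplat − PEEP) = 470.0 / (15.5 − 8) = 470.0/7.5 = 62.667 mL/cmH2O.
τ = R × C = 22.714 × 0.06267 L/cmH2O = 1.423 s.
Fraction remaining at end-expiration = e^(−Te/τ) = e^(−3.14/1.423) = 0.1101 → 11.01%.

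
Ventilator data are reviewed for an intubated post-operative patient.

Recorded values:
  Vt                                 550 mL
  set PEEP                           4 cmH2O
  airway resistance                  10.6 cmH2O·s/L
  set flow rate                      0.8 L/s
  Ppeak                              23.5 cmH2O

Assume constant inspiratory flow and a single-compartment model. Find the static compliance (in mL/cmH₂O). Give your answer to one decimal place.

49.9

Equation of motion (constant flow): PIP = Vt/C + R·V̇ + PEEP.
Vt/C = PIP − R·V̇ − PEEP = 23.5 − 10.6×0.8 − 4 = 23.5 − 8.48 − 4 = 11.02 cmH2O.
C = Vt / 11.02 = 550 / 11.02 = 49.909 mL/cmH2O.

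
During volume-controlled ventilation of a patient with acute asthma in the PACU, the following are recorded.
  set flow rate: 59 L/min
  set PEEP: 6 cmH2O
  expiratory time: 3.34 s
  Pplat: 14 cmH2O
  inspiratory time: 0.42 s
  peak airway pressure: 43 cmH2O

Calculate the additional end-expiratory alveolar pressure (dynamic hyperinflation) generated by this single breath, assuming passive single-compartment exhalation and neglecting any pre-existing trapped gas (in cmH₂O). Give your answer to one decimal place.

0.9

Flow: 59 L/min ÷ 60 = 0.9833 L/s.
Vt = flow × Ti = 0.9833 L/s × 0.42 s × 1000 mL/L = 412.99 mL.
R = (PIP − Pplat)/V̇ = (43 − 14) / 0.9833 = 29.0/0.9833 = 29.493 cmH2O·s/L.
C = Vt/(Pplat − PEEP) = 412.99 / (14 − 6) = 412.99/8.0 = 51.624 mL/cmH2O.
τ = R × C = 29.493 × 0.05162 L/cmH2O = 1.522 s.
Fraction remaining = e^(−Te/τ) = e^(−3.34/1.522) = 0.1114; trapped volume = 412.99 × 0.1114 = 46.007 mL.
Additional alveolar pressure from trapping ≈ V_trapped / C = 46.007 / 51.624 = 0.8912 cmH2O.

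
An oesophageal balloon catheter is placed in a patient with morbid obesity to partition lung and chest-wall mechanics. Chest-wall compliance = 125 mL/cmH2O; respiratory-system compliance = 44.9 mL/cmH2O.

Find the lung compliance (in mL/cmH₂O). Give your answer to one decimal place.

1/CL = 1/Crs − 1/Ccw.
1/CL = 1/44.9 − 1/125 = 0.01427.
CL = 70.077 mL/cmH2O.

70.1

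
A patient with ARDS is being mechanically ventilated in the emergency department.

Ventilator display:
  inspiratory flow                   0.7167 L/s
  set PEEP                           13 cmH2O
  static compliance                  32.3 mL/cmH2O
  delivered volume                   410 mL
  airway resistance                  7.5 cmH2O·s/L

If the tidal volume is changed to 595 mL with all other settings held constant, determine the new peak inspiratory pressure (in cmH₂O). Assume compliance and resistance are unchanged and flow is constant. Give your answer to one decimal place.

36.8

PIP = Vt/C + R·V̇ + PEEP (constant-flow equation of motion).
Only the elastic term changes: ΔPIP = ΔVt / C = (595 − 410) / 32.3 = 5.728 cmH2O.
Original PIP = 410/32.3 + 7.5×0.7167 + 13 = 31.069 cmH2O; new PIP = 31.069 + (5.728) = 36.797 cmH2O.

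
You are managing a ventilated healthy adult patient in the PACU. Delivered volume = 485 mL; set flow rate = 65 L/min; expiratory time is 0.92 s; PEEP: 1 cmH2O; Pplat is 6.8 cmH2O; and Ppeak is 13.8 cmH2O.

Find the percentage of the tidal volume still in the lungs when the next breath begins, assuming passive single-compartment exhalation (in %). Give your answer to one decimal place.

Flow: 65 L/min ÷ 60 = 1.0833 L/s.
R = (PIP − Pplat)/V̇ = (13.8 − 6.8) / 1.0833 = 7.0/1.0833 = 6.462 cmH2O·s/L.
C = Vt/(Pplat − PEEP) = 485.0 / (6.8 − 1) = 485.0/5.8 = 83.621 mL/cmH2O.
τ = R × C = 6.462 × 0.08362 L/cmH2O = 0.5404 s.
Fraction remaining at end-expiration = e^(−Te/τ) = e^(−0.92/0.5404) = 0.1822 → 18.22%.

18.2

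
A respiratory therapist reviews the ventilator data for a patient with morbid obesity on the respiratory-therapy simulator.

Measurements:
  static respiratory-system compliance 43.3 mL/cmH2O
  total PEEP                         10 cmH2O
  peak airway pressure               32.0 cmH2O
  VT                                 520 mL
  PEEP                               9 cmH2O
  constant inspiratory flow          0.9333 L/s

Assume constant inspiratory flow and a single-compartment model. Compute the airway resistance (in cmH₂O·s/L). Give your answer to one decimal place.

Total PEEP = 10 cmH2O (set 9 + intrinsic 1); this is the baseline alveolar pressure.
Equation of motion (constant flow): PIP = Vt/C + R·V̇ + PEEP.
R·V̇ = PIP − Vt/C − PEEP = 32.0 − 520/43.3 − 10 = 32.0 − 12.009 − 10 = 9.991 cmH2O.
R = 9.991 / 0.9333 = 10.705 cmH2O·s/L.

10.7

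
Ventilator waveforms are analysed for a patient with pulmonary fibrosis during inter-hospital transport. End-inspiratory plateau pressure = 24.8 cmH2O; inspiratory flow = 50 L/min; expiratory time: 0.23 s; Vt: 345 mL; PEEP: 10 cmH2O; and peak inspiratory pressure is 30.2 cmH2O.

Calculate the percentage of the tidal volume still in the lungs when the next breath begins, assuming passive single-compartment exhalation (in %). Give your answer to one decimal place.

Flow: 50 L/min ÷ 60 = 0.8333 L/s.
R = (PIP − Pplat)/V̇ = (30.2 − 24.8) / 0.8333 = 5.4/0.8333 = 6.48 cmH2O·s/L.
C = Vt/(Pplat − PEEP) = 345.0 / (24.8 − 10) = 345.0/14.8 = 23.311 mL/cmH2O.
τ = R × C = 6.48 × 0.02331 L/cmH2O = 0.151 s.
Fraction remaining at end-expiration = e^(−Te/τ) = e^(−0.23/0.151) = 0.218 → 21.8%.

21.8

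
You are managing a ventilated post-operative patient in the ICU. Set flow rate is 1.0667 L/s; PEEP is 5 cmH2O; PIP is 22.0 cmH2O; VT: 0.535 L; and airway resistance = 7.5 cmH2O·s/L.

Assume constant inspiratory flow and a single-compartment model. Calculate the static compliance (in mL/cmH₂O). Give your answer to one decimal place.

59.4

Equation of motion (constant flow): PIP = Vt/C + R·V̇ + PEEP.
Vt/C = PIP − R·V̇ − PEEP = 22.0 − 7.5×1.0667 − 5 = 22.0 − 8.0 − 5 = 9.0 cmH2O.
C = Vt / 9.0 = 535 / 9.0 = 59.444 mL/cmH2O.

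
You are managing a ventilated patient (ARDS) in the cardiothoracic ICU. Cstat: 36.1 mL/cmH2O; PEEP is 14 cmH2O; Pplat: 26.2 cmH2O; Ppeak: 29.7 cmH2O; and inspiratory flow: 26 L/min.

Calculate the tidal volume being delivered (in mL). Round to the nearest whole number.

440

Vt = Cstat × (Pplat − PEEP) = 36.1 × (26.2 − 14) = 36.1 × 12.2 = 440.42 mL.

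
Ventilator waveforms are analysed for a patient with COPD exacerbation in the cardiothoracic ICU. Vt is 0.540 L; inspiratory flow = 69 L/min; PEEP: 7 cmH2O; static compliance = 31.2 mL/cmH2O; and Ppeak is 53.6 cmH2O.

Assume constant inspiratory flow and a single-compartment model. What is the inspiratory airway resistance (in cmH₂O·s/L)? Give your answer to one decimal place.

Flow: 69 L/min ÷ 60 = 1.15 L/s.
Equation of motion (constant flow): PIP = Vt/C + R·V̇ + PEEP.
R·V̇ = PIP − Vt/C − PEEP = 53.6 − 540/31.2 − 7 = 53.6 − 17.308 − 7 = 29.292 cmH2O.
R = 29.292 / 1.15 = 25.471 cmH2O·s/L.

25.5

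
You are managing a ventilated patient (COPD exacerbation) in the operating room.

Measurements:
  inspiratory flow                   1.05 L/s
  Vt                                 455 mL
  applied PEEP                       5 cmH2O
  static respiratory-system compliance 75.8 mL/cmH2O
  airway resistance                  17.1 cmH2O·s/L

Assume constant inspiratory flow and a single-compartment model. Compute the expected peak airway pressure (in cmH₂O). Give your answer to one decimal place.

29.0

Equation of motion (constant flow): PIP = Vt/C + R·V̇ + PEEP.
PIP = 455/75.8 + 17.1×1.05 + 5 = 6.003 + 17.955 + 5 = 28.958 cmH2O.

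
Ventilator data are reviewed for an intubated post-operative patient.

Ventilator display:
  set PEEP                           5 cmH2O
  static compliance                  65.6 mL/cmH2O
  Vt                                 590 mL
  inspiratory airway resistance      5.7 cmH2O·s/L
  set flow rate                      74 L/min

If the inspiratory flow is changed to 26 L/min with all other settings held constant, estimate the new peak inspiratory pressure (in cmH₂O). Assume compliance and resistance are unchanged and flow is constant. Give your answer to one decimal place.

16.5

Flow: 74 L/min ÷ 60 = 1.2333 L/s.
New flow: 26 L/min ÷ 60 = 0.4333 L/s.
PIP = Vt/C + R·V̇ + PEEP (constant-flow equation of motion).
Only the resistive term changes: ΔPIP = R × ΔV̇ = 5.7 × (0.4333 − 1.2333) = 5.7 × -0.8 = -4.56 cmH2O.
Original PIP = 590/65.6 + 5.7×1.2333 + 5 = 21.024 cmH2O; new PIP = 21.024 + (-4.56) = 16.464 cmH2O.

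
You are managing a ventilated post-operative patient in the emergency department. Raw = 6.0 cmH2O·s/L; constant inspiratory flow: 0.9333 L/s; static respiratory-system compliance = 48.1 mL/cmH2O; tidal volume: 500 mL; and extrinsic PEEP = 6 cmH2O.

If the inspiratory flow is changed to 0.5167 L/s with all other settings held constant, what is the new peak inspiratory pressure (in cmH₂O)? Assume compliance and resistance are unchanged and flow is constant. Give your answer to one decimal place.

PIP = Vt/C + R·V̇ + PEEP (constant-flow equation of motion).
Only the resistive term changes: ΔPIP = R × ΔV̇ = 6.0 × (0.5167 − 0.9333) = 6.0 × -0.4166 = -2.5 cmH2O.
Original PIP = 500/48.1 + 6.0×0.9333 + 6 = 21.995 cmH2O; new PIP = 21.995 + (-2.5) = 19.495 cmH2O.

19.5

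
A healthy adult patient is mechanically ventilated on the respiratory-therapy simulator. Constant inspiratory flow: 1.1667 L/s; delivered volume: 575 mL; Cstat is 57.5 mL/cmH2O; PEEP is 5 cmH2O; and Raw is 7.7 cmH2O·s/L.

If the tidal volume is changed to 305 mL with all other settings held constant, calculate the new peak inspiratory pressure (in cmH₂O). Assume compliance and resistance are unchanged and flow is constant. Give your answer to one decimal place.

19.3

PIP = Vt/C + R·V̇ + PEEP (constant-flow equation of motion).
Only the elastic term changes: ΔPIP = ΔVt / C = (305 − 575) / 57.5 = -4.696 cmH2O.
Original PIP = 575/57.5 + 7.7×1.1667 + 5 = 23.984 cmH2O; new PIP = 23.984 + (-4.696) = 19.288 cmH2O.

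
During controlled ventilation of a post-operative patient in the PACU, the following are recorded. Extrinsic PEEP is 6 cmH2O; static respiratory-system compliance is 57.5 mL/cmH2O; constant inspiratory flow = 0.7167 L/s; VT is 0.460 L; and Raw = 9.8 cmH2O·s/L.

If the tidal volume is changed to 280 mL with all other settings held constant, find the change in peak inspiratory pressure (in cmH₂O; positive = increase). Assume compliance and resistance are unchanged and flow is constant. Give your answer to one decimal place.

-3.1

PIP = Vt/C + R·V̇ + PEEP (constant-flow equation of motion).
Only the elastic term changes: ΔPIP = ΔVt / C = (280 − 460) / 57.5 = -3.13 cmH2O.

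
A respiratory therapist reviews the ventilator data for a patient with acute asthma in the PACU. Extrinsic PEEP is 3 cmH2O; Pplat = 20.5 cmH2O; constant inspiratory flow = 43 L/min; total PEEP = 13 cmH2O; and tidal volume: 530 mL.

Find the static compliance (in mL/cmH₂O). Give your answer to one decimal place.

70.7

End-expiratory occlusion gives total PEEP = 13 cmH2O (intrinsic PEEP = 13 − 3 = 10). Use total PEEP for the elastic gradient.
Cstat = Vt / (Pplat − PEEPtotal) = 530 / (20.5 − 13) = 530 / 7.5 = 70.667 mL/cmH2O.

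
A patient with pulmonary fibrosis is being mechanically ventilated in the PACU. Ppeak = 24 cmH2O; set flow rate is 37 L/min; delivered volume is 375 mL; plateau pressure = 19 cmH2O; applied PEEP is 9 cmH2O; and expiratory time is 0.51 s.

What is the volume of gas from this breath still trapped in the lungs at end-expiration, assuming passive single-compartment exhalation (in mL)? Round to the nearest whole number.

Flow: 37 L/min ÷ 60 = 0.6167 L/s.
R = (PIP − Pplat)/V̇ = (24 − 19) / 0.6167 = 5.0/0.6167 = 8.108 cmH2O·s/L.
C = Vt/(Pplat − PEEP) = 375.0 / (19 − 9) = 375.0/10.0 = 37.5 mL/cmH2O.
τ = R × C = 8.108 × 0.0375 L/cmH2O = 0.3041 s.
Fraction remaining = e^(−Te/τ) = e^(−0.51/0.3041) = 0.1869.
Trapped volume = 375.0 × 0.1869 = 70.088 mL.

70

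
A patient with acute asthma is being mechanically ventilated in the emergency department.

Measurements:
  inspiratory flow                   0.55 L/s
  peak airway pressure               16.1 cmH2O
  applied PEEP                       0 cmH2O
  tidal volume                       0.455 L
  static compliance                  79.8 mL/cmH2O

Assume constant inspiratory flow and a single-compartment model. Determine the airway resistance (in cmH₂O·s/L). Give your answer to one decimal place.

18.9

Equation of motion (constant flow): PIP = Vt/C + R·V̇ + PEEP.
R·V̇ = PIP − Vt/C − PEEP = 16.1 − 455/79.8 − 0 = 16.1 − 5.702 − 0 = 10.398 cmH2O.
R = 10.398 / 0.55 = 18.905 cmH2O·s/L.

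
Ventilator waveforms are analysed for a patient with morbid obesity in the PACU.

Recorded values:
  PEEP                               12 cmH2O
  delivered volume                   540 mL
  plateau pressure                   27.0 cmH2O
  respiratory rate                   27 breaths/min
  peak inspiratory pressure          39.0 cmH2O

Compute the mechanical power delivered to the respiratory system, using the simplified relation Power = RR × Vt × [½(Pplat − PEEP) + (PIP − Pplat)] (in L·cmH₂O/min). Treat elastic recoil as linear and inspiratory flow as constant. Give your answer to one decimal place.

284.3

Per-breath work = Vt × [½(Pplat−PEEP) + (PIP−Pplat)] = 0.540 × [0.5×15.0 + 12.0] = 0.540 × 19.5 = 10.53 L·cmH2O.
Power = 27 × 10.53 = 284.31 L·cmH2O/min.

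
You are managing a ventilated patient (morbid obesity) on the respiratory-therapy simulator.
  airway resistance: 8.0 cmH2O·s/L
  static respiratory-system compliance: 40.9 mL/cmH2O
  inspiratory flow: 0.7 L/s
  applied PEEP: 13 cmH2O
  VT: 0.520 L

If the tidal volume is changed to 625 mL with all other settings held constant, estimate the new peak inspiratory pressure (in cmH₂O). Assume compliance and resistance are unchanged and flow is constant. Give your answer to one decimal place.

PIP = Vt/C + R·V̇ + PEEP (constant-flow equation of motion).
Only the elastic term changes: ΔPIP = ΔVt / C = (625 − 520) / 40.9 = 2.567 cmH2O.
Original PIP = 520/40.9 + 8.0×0.7 + 13 = 31.314 cmH2O; new PIP = 31.314 + (2.567) = 33.881 cmH2O.

33.9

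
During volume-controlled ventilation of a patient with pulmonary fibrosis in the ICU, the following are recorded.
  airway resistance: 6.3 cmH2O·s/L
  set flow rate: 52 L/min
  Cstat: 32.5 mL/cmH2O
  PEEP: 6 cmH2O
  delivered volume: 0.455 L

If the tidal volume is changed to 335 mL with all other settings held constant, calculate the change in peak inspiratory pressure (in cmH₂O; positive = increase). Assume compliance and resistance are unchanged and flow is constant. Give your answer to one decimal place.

PIP = Vt/C + R·V̇ + PEEP (constant-flow equation of motion).
Only the elastic term changes: ΔPIP = ΔVt / C = (335 − 455) / 32.5 = -3.692 cmH2O.

-3.7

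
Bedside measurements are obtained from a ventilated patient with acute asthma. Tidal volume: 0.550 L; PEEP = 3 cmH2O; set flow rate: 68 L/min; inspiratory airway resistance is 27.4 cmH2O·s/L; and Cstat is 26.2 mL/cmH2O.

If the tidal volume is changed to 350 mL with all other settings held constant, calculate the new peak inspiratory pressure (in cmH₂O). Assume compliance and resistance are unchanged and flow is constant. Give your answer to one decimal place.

Flow: 68 L/min ÷ 60 = 1.1333 L/s.
PIP = Vt/C + R·V̇ + PEEP (constant-flow equation of motion).
Only the elastic term changes: ΔPIP = ΔVt / C = (350 − 550) / 26.2 = -7.634 cmH2O.
Original PIP = 550/26.2 + 27.4×1.1333 + 3 = 55.045 cmH2O; new PIP = 55.045 + (-7.634) = 47.411 cmH2O.

47.4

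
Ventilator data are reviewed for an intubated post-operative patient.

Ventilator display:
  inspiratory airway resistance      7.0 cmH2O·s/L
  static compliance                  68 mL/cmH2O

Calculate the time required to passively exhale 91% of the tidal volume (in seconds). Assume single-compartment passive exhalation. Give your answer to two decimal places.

1.15

τ = R × C = 7.0 × 68 mL/cmH2O = 7.0 × 0.068 L/cmH2O = 0.476 s.
Exhaled fraction f = 1 − e^(−t/τ) → t = −τ·ln(1 − f) = −0.476·ln(0.09) = 1.146 s.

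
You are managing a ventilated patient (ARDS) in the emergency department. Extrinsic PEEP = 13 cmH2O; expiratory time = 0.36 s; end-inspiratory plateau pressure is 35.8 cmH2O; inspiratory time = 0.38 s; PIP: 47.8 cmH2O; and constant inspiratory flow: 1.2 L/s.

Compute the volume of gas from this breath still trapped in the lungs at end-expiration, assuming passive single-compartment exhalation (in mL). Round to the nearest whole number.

Vt = flow × Ti = 1.2 L/s × 0.38 s × 1000 mL/L = 456.0 mL.
R = (PIP − Pplat)/V̇ = (47.8 − 35.8) / 1.2 = 12.0/1.2 = 10.0 cmH2O·s/L.
C = Vt/(Pplat − PEEP) = 456.0 / (35.8 − 13) = 456.0/22.8 = 20.0 mL/cmH2O.
τ = R × C = 10.0 × 0.02 L/cmH2O = 0.2 s.
Fraction remaining = e^(−Te/τ) = e^(−0.36/0.2) = 0.1653.
Trapped volume = 456.0 × 0.1653 = 75.377 mL.

75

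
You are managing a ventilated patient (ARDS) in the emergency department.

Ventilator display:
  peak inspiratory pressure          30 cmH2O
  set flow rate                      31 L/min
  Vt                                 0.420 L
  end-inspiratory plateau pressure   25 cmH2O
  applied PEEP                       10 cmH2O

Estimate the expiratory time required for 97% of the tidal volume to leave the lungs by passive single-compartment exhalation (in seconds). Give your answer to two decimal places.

0.95

Flow: 31 L/min ÷ 60 = 0.5167 L/s.
R = (PIP − Pplat)/V̇ = (30 − 25) / 0.5167 = 5.0/0.5167 = 9.677 cmH2O·s/L.
C = Vt/(Pplat − PEEP) = 420.0 / (25 − 10) = 420.0/15.0 = 28.0 mL/cmH2O.
τ = R × C = 9.677 × 0.028 L/cmH2O = 0.271 s.
t = −τ·ln(1 − 0.97) = −0.271·ln(0.03) = 0.9503 s.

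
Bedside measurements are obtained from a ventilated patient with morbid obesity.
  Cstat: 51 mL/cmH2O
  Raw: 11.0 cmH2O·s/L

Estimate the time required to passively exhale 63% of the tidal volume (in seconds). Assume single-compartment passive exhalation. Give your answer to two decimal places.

τ = R × C = 11.0 × 51 mL/cmH2O = 11.0 × 0.051 L/cmH2O = 0.561 s.
Exhaled fraction f = 1 − e^(−t/τ) → t = −τ·ln(1 − f) = −0.561·ln(0.37) = 0.5578 s.

0.56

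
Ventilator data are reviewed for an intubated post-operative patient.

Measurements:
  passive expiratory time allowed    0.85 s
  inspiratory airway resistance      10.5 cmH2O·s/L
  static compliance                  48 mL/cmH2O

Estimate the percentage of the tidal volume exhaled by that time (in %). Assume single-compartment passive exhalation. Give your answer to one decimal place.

81.5

τ = R × C = 10.5 × 48 mL/cmH2O = 10.5 × 0.048 L/cmH2O = 0.504 s.
Passive exhalation: V(t)/V₀ = e^(−t/τ) = e^(−0.85/0.504) = 0.1852.
Fraction exhaled = 1 − 0.1852 = 0.8148 → 81.48%.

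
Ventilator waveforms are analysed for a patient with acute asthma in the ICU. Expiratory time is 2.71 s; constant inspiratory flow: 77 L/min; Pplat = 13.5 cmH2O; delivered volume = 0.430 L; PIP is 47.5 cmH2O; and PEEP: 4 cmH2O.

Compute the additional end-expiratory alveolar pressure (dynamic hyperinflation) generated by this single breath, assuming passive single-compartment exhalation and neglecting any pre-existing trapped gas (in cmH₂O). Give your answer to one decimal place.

Flow: 77 L/min ÷ 60 = 1.2833 L/s.
R = (PIP − Pplat)/V̇ = (47.5 − 13.5) / 1.2833 = 34.0/1.2833 = 26.494 cmH2O·s/L.
C = Vt/(Pplat − PEEP) = 430.0 / (13.5 − 4) = 430.0/9.5 = 45.263 mL/cmH2O.
τ = R × C = 26.494 × 0.04526 L/cmH2O = 1.199 s.
Fraction remaining = e^(−Te/τ) = e^(−2.71/1.199) = 0.1043; trapped volume = 430.0 × 0.1043 = 44.849 mL.
Additional alveolar pressure from trapping ≈ V_trapped / C = 44.849 / 45.263 = 0.9909 cmH2O.

1.0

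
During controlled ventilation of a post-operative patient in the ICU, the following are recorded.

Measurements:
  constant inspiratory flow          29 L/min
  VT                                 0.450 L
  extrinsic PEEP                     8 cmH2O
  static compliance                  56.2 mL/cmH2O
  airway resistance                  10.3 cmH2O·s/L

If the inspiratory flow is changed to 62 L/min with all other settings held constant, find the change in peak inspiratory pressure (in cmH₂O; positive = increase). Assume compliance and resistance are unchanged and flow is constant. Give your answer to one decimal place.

5.7

Flow: 29 L/min ÷ 60 = 0.4833 L/s.
New flow: 62 L/min ÷ 60 = 1.0333 L/s.
PIP = Vt/C + R·V̇ + PEEP (constant-flow equation of motion).
Only the resistive term changes: ΔPIP = R × ΔV̇ = 10.3 × (1.0333 − 0.4833) = 10.3 × 0.55 = 5.665 cmH2O.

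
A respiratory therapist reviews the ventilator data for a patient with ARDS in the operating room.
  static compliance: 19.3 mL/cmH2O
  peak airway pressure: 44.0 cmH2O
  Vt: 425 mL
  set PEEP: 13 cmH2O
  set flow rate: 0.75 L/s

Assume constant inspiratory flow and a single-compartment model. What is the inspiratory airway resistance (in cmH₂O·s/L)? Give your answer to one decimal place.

Equation of motion (constant flow): PIP = Vt/C + R·V̇ + PEEP.
R·V̇ = PIP − Vt/C − PEEP = 44.0 − 425/19.3 − 13 = 44.0 − 22.021 − 13 = 8.979 cmH2O.
R = 8.979 / 0.75 = 11.972 cmH2O·s/L.

12.0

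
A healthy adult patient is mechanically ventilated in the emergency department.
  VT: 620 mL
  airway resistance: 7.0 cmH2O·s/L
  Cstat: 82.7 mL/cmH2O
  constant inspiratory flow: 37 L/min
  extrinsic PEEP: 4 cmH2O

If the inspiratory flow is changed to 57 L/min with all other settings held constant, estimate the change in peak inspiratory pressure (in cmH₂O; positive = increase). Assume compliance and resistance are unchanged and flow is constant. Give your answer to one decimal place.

2.3

Flow: 37 L/min ÷ 60 = 0.6167 L/s.
New flow: 57 L/min ÷ 60 = 0.95 L/s.
PIP = Vt/C + R·V̇ + PEEP (constant-flow equation of motion).
Only the resistive term changes: ΔPIP = R × ΔV̇ = 7.0 × (0.95 − 0.6167) = 7.0 × 0.3333 = 2.333 cmH2O.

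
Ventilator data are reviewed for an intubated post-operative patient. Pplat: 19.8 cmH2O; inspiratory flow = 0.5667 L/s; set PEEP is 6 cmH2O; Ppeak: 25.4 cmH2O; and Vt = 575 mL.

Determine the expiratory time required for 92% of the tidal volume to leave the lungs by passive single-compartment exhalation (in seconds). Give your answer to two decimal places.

1.04

R = (PIP − Pplat)/V̇ = (25.4 − 19.8) / 0.5667 = 5.6/0.5667 = 9.882 cmH2O·s/L.
C = Vt/(Pplat − PEEP) = 575.0 / (19.8 − 6) = 575.0/13.8 = 41.667 mL/cmH2O.
τ = R × C = 9.882 × 0.04167 L/cmH2O = 0.4118 s.
t = −τ·ln(1 − 0.92) = −0.4118·ln(0.08) = 1.04 s.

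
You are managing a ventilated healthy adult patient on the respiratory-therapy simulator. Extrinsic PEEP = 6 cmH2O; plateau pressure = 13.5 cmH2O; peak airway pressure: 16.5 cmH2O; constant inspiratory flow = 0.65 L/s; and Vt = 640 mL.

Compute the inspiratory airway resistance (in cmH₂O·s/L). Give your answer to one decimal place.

4.6

Raw = (PIP − Pplat) / flow = (16.5 − 13.5) / 0.65 = 3.0 / 0.65 = 4.615 cmH2O·s/L.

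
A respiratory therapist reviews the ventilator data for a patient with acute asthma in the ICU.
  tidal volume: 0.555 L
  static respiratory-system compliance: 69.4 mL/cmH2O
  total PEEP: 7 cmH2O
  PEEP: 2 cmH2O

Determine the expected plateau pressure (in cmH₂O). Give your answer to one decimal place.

15.0

End-expiratory occlusion gives total PEEP = 7 cmH2O (intrinsic PEEP = 7 − 2 = 5). Use total PEEP for the elastic gradient.
Pplat = PEEPtotal + Vt / Cstat = 7 + 555 / 69.4 = 7 + 7.997 = 14.997 cmH2O.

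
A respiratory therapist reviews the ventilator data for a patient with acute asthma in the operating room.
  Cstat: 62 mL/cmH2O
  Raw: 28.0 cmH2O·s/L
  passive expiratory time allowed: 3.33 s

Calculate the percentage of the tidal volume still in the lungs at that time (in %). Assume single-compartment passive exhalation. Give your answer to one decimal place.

τ = R × C = 28.0 × 62 mL/cmH2O = 28.0 × 0.062 L/cmH2O = 1.736 s.
Passive exhalation: V(t)/V₀ = e^(−t/τ) = e^(−3.33/1.736) = 0.1469.
Fraction remaining = 0.1469 → 14.69%.

14.7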